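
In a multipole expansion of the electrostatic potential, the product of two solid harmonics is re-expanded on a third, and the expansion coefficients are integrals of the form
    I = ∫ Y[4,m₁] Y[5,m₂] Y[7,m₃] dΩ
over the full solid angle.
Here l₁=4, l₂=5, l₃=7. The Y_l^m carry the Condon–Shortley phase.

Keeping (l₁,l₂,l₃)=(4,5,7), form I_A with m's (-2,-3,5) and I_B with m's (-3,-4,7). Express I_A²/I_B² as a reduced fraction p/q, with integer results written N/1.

2809/5733

Same 4,5,7: normalisation and zero-m 3j drop out of the ratio.
A: Δ: 2! 6! 8! / 17! → 1/6126120; sum: t=0:+1/2073600 t=1:−1/604800 t=2:+1/3870720 = -53/58060800; 3j²(4 5 7; -2 -3 5) = Δ·Π!·Σ² = 2809/185640  (sign -1)
B: Δ: 2! 6! 8! / 17! → 1/6126120; sum: t=1:−1/29030400 = -1/29030400; 3j²(4 5 7; -3 -4 7) = Δ·Π!·Σ² = 21/680  (sign -1)
I_A²/I_B² = (2809/185640)/(21/680) = 2809/5733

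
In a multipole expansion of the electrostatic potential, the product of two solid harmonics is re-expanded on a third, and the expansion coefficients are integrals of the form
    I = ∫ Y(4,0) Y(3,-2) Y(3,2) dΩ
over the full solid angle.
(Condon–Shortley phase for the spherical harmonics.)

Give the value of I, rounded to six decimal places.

-0.179515

Rules hold: Σm=0, L=10 even, 1≤3≤7.
N = 9·7·7 = 441
Δ = 4!·4!·2!/11! = 1/34650
Racah Σ t=1..3: t=1:−1/72 t=2:+1/16 t=3:−1/72 = 5/144
⇒ 3j(4 3 3; 0 0 0)² = 2/77, sgn -1
Racah Σ t=0..1: t=0:+1/576 t=1:−1/72 = -7/576
⇒ 3j(4 3 3; 0 -2 2)² = 7/198, sgn +1
4πI² = N·(3j₀)²·(3jₘ)² = 49/121
I = -1·√(0.404959/4π) = -0.17951487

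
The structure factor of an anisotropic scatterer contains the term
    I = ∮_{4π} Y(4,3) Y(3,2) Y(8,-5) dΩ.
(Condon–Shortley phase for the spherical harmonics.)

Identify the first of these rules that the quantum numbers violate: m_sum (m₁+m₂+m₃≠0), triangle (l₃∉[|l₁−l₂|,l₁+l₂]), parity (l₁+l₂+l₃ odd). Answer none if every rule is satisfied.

triangle

azimuthal sum: 3 + 2 − 5 = 0  ✓
1 ≤ 8 ≤ 7 (triangle on l)  ✗
L = 4 + 3 + 8 = 15 (odd)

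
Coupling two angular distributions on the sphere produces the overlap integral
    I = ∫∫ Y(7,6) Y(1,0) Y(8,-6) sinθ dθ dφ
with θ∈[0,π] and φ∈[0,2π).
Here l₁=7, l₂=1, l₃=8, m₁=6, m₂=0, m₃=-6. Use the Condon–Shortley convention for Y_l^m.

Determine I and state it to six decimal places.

0.161907

Rules hold: Σm=0, L=16 even, 6≤8≤8.
N = 15·3·17 = 765
Δ = 0!·14!·2!/17! = 1/2040
Racah Σ t=0..0: t=0:+1/25401600 = 1/25401600
⇒ 3j(7 1 8; 0 0 0)² = 8/255, sgn +1
Racah Σ t=0..0: t=0:+1/6227020800 = 1/6227020800
⇒ 3j(7 1 8; 6 0 -6)² = 7/510, sgn +1
4πI² = N·(3j₀)²·(3jₘ)² = 28/85
I = +1·√(0.329412/4π) = 0.16190663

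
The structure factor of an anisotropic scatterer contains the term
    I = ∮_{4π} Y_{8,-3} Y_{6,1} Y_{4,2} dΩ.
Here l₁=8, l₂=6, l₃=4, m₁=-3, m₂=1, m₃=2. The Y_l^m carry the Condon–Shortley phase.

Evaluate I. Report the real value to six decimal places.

m-sum 0 ✓  L=18 even ✓  2≤4≤14 ✓
Π(2lᵢ+1) = 17×13×9 = 1989
triangle coeff Δ(8,6,4) = 1/23279256
Σ_t [4,6]: t=4:+1/1658880 t=5:−1/518400 t=6:+1/1658880 = -1/1382400
(3j)²=504/46189 [(8 6 4; 0 0 0)], sign=-1
Σ_t [5,7]: t=5:−1/20736000 t=6:+1/2073600 t=7:−1/2903040 = 13/145152000
(3j)²=13/9044 [(8 6 4; -3 1 2)], sign=+1
⇒ 4πI² = 2106/67507
I = (-1)√(2106/67507/(4π)) = -0.04982529

-0.049825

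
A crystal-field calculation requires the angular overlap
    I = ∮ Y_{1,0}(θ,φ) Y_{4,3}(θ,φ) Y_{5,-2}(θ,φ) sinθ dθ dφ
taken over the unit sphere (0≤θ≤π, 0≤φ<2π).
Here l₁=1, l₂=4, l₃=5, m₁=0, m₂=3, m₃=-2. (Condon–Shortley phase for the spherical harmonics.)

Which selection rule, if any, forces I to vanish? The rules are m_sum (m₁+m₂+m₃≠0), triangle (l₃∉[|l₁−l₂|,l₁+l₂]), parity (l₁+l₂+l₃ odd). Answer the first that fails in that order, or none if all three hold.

m_sum

azimuthal sum: 0 + 3 − 2 = 1  ✗
3 ≤ 5 ≤ 5 (triangle on l)
L = 1 + 4 + 5 = 10 (even)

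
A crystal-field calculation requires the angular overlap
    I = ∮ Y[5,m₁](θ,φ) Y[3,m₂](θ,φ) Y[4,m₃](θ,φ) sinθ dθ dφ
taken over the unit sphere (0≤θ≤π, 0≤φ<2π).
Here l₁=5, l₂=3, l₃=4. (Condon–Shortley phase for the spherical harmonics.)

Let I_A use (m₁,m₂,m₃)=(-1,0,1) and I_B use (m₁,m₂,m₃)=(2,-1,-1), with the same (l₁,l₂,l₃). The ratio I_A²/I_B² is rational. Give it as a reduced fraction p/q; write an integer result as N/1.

1083/1792

Same 5,3,4: normalisation and zero-m 3j drop out of the ratio.
A: Δ: 4! 6! 2! / 13! → 1/180180; sum: t=1:−1/1440 t=2:+1/192 t=3:−1/432 = 19/8640; 3j²(5 3 4; -1 0 1) = Δ·Π!·Σ² = 361/30030  (sign -1)
B: Δ: 4! 6! 2! / 13! → 1/180180; sum: t=0:+1/1728 t=1:−1/288 t=2:+1/960 = -1/540; 3j²(5 3 4; 2 -1 -1) = Δ·Π!·Σ² = 128/6435  (sign +1)
I_A²/I_B² = (361/30030)/(128/6435) = 1083/1792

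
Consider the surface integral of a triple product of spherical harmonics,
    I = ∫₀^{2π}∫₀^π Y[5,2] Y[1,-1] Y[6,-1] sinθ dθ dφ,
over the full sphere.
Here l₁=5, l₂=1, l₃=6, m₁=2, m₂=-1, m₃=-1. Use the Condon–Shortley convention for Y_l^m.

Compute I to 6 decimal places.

-0.129207

Checks pass: Σm=0; 12 even; l₃=6∈[4,6].
(2·5+1)(2·1+1)(2·6+1) = 429
Δ: 0! 10! 2! / 13! → 1/858
sum: t=0:+1/14400 = 1/14400
3j²(5 1 6; 0 0 0) = Δ·Π!·Σ² = 6/143  (sign +1)
sum: t=0:+1/60480 = 1/60480
3j²(5 1 6; 2 -1 -1) = Δ·Π!·Σ² = 5/429  (sign -1)
combine: 4πI² = 429·6/143·5/429 = 30/143
take √, sign -1: I = -0.12920749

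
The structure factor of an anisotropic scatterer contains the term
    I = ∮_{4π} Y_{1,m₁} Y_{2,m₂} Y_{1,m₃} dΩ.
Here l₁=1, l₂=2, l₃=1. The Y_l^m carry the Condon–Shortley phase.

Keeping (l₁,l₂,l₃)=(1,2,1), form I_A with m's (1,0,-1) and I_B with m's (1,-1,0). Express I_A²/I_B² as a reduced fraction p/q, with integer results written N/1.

Same 1,2,1: normalisation and zero-m 3j drop out of the ratio.
A: Δ: 2! 0! 2! / 5! → 1/30; sum: t=0:+1/4 = 1/4; 3j²(1 2 1; 1 0 -1) = Δ·Π!·Σ² = 1/30  (sign +1)
B: Δ: 2! 0! 2! / 5! → 1/30; sum: t=0:+1/2 = 1/2; 3j²(1 2 1; 1 -1 0) = Δ·Π!·Σ² = 1/10  (sign -1)
I_A²/I_B² = (1/30)/(1/10) = 1/3

1/3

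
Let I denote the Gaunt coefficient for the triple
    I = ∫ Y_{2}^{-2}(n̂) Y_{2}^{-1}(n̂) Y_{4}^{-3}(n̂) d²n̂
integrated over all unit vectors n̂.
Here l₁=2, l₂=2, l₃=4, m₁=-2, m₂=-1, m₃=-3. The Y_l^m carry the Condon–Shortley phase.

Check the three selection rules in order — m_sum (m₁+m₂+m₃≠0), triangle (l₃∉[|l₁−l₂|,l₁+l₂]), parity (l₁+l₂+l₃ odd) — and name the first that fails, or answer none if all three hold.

m_sum

Σmᵢ = -6  ✗
l₃∈[|l₁−l₂|,l₁+l₂]=[0,4], have l₃=4
Σlᵢ = 8 ⇒ even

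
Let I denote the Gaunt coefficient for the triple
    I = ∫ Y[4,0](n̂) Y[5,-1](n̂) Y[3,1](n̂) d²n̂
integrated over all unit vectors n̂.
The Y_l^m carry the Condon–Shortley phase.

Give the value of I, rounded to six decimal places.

-0.086020

Rules hold: Σm=0, L=12 even, 1≤3≤9.
N = 9·11·7 = 693
Δ = 6!·2!·4!/13! = 1/180180
Racah Σ t=2..4: t=2:+1/576 t=3:−1/144 t=4:+1/576 = -1/288
⇒ 3j(4 5 3; 0 0 0)² = 20/1001, sgn +1
Racah Σ t=2..4: t=2:+1/384 t=3:−1/216 t=4:+1/2304 = -11/6912
⇒ 3j(4 5 3; 0 -1 1)² = 11/1638, sgn -1
4πI² = N·(3j₀)²·(3jₘ)² = 110/1183
I = -1·√(0.0929839/4π) = -0.08601992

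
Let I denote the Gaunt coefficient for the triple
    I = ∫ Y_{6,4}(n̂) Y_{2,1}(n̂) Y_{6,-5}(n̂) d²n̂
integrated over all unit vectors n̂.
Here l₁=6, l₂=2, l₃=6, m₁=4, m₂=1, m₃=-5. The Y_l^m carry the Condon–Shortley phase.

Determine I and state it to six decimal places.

Checks pass: Σm=0; 14 even; l₃=6∈[4,8].
(2·6+1)(2·2+1)(2·6+1) = 845
Δ: 2! 10! 2! / 15! → 1/90090
sum: t=0:+1/69120 t=1:−1/14400 t=2:+1/69120 = -7/172800
3j²(6 2 6; 0 0 0) = Δ·Π!·Σ² = 14/715  (sign -1)
sum: t=1:−1/725760 t=2:+1/7257600 = -1/806400
3j²(6 2 6; 4 1 -5) = Δ·Π!·Σ² = 27/910  (sign +1)
combine: 4πI² = 845·14/715·27/910 = 27/55
take √, sign -1: I = -0.19764945

-0.197649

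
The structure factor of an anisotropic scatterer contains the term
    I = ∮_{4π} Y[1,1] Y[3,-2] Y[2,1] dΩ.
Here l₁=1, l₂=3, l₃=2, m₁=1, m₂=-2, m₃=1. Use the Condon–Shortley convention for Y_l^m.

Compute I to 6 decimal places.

m-sum 0 ✓  L=6 even ✓  2≤2≤4 ✓
Π(2lᵢ+1) = 3×7×5 = 105
triangle coeff Δ(1,3,2) = 1/105
Σ_t [1,1]: t=1:−1/4 = -1/4
(3j)²=3/35 [(1 3 2; 0 0 0)], sign=-1
Σ_t [0,0]: t=0:+1/12 = 1/12
(3j)²=2/21 [(1 3 2; 1 -2 1)], sign=-1
⇒ 4πI² = 6/7
I = (+1)√(6/7/(4π)) = 0.26116903

0.261169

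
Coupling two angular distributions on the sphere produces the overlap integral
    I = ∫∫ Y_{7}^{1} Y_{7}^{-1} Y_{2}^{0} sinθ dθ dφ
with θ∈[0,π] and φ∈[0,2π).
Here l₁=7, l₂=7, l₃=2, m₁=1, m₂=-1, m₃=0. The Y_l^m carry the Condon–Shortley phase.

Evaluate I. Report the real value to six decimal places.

-0.151274

m-sum 0 ✓  L=16 even ✓  0≤2≤14 ✓
Π(2lᵢ+1) = 15×15×5 = 1125
triangle coeff Δ(7,7,2) = 1/185640
Σ_t [5,7]: t=5:−1/2419200 t=6:+1/518400 t=7:−1/2419200 = 1/907200
(3j)²=56/3315 [(7 7 2; 0 0 0)], sign=+1
Σ_t [4,6]: t=4:+1/3870720 t=5:−1/604800 t=6:+1/2073600 = -53/58060800
(3j)²=2809/185640 [(7 7 2; 1 -1 0)], sign=-1
⇒ 4πI² = 14045/48841
I = (-1)√(14045/48841/(4π)) = -0.15127378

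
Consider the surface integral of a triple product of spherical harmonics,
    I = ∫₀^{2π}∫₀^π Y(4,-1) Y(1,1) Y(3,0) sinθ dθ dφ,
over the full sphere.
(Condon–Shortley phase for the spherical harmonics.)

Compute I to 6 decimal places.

m-sum 0 ✓  L=8 even ✓  3≤3≤5 ✓
Π(2lᵢ+1) = 9×3×7 = 189
triangle coeff Δ(4,1,3) = 1/252
Σ_t [1,1]: t=1:−1/36 = -1/36
(3j)²=4/63 [(4 1 3; 0 0 0)], sign=+1
Σ_t [2,2]: t=2:+1/72 = 1/72
(3j)²=5/126 [(4 1 3; -1 1 0)], sign=-1
⇒ 4πI² = 10/21
I = (-1)√(10/21/(4π)) = -0.19466390

-0.194664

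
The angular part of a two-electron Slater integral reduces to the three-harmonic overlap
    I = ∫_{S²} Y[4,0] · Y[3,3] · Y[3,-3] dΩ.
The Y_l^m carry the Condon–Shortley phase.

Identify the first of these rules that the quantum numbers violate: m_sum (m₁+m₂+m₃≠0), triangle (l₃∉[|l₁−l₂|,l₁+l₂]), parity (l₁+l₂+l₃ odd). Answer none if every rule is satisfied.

none

azimuthal sum: 0 + 3 − 3 = 0  ✓
1 ≤ 3 ≤ 7 (triangle on l)  ✓
L = 4 + 3 + 3 = 10 (even)  ✓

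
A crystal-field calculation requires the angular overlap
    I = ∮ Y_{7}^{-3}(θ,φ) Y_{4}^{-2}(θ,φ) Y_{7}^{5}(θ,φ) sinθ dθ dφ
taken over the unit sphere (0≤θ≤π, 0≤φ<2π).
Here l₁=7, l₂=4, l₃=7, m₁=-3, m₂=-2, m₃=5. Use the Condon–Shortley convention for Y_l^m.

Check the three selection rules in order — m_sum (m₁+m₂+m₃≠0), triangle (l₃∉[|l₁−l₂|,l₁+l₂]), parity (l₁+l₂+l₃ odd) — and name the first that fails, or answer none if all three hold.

none

azimuthal sum: -3 − 2 + 5 = 0  ✓
3 ≤ 7 ≤ 11 (triangle on l)  ✓
L = 7 + 4 + 7 = 18 (even)  ✓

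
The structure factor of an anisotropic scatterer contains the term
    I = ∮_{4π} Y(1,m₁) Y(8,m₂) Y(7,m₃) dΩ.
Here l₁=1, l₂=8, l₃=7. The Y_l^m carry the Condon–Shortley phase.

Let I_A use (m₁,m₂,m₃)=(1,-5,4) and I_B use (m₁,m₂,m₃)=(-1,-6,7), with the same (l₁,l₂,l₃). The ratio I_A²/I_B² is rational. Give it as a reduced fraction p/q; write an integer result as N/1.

78/1

Same 1,8,7: normalisation and zero-m 3j drop out of the ratio.
A: Δ: 2! 0! 14! / 17! → 1/2040; sum: t=0:+1/479001600 = 1/479001600; 3j²(1 8 7; 1 -5 4) = Δ·Π!·Σ² = 13/340  (sign -1)
B: Δ: 2! 0! 14! / 17! → 1/2040; sum: t=2:+1/174356582400 = 1/174356582400; 3j²(1 8 7; -1 -6 7) = Δ·Π!·Σ² = 1/2040  (sign +1)
I_A²/I_B² = (13/340)/(1/2040) = 78/1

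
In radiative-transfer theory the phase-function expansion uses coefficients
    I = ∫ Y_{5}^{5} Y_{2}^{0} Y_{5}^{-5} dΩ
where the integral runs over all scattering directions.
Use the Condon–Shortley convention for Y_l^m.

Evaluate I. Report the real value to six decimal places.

Checks pass: Σm=0; 12 even; l₃=5∈[3,7].
(2·5+1)(2·2+1)(2·5+1) = 605
Δ: 2! 8! 2! / 13! → 1/38610
sum: t=0:+1/2880 t=1:−1/576 t=2:+1/2880 = -1/960
3j²(5 2 5; 0 0 0) = Δ·Π!·Σ² = 10/429  (sign +1)
sum: t=0:+1/161280 = 1/161280
3j²(5 2 5; 5 0 -5) = Δ·Π!·Σ² = 15/286  (sign +1)
combine: 4πI² = 605·10/429·15/286 = 125/169
take √, sign +1: I = 0.24260890

0.242609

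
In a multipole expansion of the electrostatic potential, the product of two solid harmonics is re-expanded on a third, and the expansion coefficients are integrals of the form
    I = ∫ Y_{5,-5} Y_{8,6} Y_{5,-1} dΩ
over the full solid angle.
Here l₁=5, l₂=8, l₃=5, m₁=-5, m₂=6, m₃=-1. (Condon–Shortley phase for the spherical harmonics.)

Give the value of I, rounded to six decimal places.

Checks pass: Σm=0; 18 even; l₃=5∈[3,13].
(2·5+1)(2·8+1)(2·5+1) = 2057
Δ: 8! 2! 8! / 19! → 1/37413090
sum: t=3:−1/1036800 t=4:+1/331776 t=5:−1/1036800 = 1/921600
3j²(5 8 5; 0 0 0) = Δ·Π!·Σ² = 490/46189  (sign -1)
sum: t=8:+1/116121600 = 1/116121600
3j²(5 8 5; -5 6 -1) = Δ·Π!·Σ² = 7/323  (sign +1)
combine: 4πI² = 2057·490/46189·7/323 = 37730/79781
take √, sign -1: I = -0.19399419

-0.193994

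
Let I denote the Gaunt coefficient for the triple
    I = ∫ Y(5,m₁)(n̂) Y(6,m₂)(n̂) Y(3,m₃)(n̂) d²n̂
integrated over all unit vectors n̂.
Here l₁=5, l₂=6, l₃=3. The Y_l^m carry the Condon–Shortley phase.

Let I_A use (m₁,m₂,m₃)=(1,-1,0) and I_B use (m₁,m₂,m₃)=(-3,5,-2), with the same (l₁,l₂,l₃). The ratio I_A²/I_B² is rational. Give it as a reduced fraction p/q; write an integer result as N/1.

35/66

Shared (l₁,l₂,l₃)=(5,6,3): N and (l;000)² cancel in I_A²/I_B².
A: Δ = 8!·2!·4!/15! = 1/675675; Racah Σ t=2..4: t=2:+1/17280 t=3:−1/2880 t=4:+1/6912 = -1/6912; ⇒ 3j(5 6 3; 1 -1 0)² = 5/429, sgn +1
B: Δ = 8!·2!·4!/15! = 1/675675; Racah Σ t=7..8: t=7:−1/120960 t=8:+1/483840 = -1/161280; ⇒ 3j(5 6 3; -3 5 -2)² = 2/91, sgn +1
I_A²/I_B² = (5/429)/(2/91) = 35/66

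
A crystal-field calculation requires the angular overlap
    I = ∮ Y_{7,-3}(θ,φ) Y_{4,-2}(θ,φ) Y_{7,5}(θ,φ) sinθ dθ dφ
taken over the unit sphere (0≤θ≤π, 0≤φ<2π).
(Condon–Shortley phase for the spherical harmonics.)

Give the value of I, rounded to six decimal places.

m-sum 0 ✓  L=18 even ✓  3≤7≤11 ✓
Π(2lᵢ+1) = 15×9×15 = 2025
triangle coeff Δ(7,4,7) = 1/58198140
Σ_t [0,4]: t=0:+1/17418240 t=1:−1/622080 t=2:+1/230400 t=3:−1/622080 t=4:+1/17418240 = 1/806400
(3j)²=2268/230945 [(7 4 7; 0 0 0)], sign=-1
Σ_t [0,2]: t=0:+1/348364800 t=1:−1/13063680 t=2:+1/7741440 = 29/522547200
(3j)²=1682/264537 [(7 4 7; -3 -2 5)], sign=+1
⇒ 4πI² = 24523560/193947611
I = (-1)√(24523560/193947611/(4π)) = -0.10031009

-0.100310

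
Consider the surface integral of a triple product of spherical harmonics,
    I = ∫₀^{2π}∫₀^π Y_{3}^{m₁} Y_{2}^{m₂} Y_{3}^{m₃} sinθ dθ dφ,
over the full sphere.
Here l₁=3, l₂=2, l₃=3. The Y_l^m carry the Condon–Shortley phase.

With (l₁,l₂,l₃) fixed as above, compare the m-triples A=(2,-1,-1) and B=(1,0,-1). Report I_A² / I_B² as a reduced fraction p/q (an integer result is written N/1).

5/3

Same 3,2,3: normalisation and zero-m 3j drop out of the ratio.
A: Δ: 2! 4! 2! / 9! → 1/3780; sum: t=0:+1/12 t=1:−1/48 = 1/16; 3j²(3 2 3; 2 -1 -1) = Δ·Π!·Σ² = 1/28  (sign +1)
B: Δ: 2! 4! 2! / 9! → 1/3780; sum: t=0:+1/16 t=1:−1/6 t=2:+1/96 = -3/32; 3j²(3 2 3; 1 0 -1) = Δ·Π!·Σ² = 3/140  (sign -1)
I_A²/I_B² = (1/28)/(3/140) = 5/3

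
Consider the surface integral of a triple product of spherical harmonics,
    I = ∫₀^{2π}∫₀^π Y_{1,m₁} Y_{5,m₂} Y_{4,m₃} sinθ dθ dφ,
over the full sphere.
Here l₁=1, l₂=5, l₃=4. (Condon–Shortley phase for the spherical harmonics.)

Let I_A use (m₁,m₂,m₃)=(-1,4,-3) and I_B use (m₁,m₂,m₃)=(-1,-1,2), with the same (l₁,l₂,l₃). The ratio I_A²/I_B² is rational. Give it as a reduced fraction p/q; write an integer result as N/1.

6/1

l's match ⇒ only the (l;m) 3-j factors differ between A and B.
A: triangle coeff Δ(1,5,4) = 1/495; Σ_t [2,2]: t=2:+1/10080 = 1/10080; (3j)²=4/55 [(1 5 4; -1 4 -3)], sign=-1
B: triangle coeff Δ(1,5,4) = 1/495; Σ_t [2,2]: t=2:+1/2880 = 1/2880; (3j)²=2/165 [(1 5 4; -1 -1 2)], sign=+1
I_A²/I_B² = (4/55)/(2/165) = 6/1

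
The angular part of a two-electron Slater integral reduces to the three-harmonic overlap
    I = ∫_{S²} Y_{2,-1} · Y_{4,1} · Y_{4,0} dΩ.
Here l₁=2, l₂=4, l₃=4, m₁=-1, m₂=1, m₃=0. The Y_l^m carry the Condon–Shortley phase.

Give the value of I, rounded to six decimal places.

Checks pass: Σm=0; 10 even; l₃=4∈[2,6].
(2·2+1)(2·4+1)(2·4+1) = 405
Δ: 2! 2! 6! / 11! → 1/13860
sum: t=0:+1/192 t=1:−1/36 t=2:+1/192 = -5/288
3j²(2 4 4; 0 0 0) = Δ·Π!·Σ² = 20/693  (sign -1)
sum: t=1:−1/96 t=2:+1/72 = 1/288
3j²(2 4 4; -1 1 0) = Δ·Π!·Σ² = 1/462  (sign +1)
combine: 4πI² = 405·20/693·1/462 = 150/5929
take √, sign -1: I = -0.04486937

-0.044869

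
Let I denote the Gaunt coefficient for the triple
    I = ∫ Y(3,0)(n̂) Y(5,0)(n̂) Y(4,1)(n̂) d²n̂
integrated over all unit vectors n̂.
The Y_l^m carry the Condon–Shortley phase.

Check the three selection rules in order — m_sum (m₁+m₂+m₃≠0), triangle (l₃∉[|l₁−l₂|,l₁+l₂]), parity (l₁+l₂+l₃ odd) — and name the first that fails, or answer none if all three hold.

m_sum

azimuthal sum: 0 + 0 + 1 = 1  ✗
2 ≤ 4 ≤ 8 (triangle on l)
L = 3 + 5 + 4 = 12 (even)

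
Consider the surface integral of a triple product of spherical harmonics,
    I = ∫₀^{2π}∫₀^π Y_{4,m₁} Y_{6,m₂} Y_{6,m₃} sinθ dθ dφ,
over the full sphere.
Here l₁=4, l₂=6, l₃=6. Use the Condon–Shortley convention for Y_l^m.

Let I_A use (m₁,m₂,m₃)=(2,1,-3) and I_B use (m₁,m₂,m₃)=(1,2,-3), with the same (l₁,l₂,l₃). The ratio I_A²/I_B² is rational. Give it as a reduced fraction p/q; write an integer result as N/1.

l's match ⇒ only the (l;m) 3-j factors differ between A and B.
A: triangle coeff Δ(4,6,6) = 1/15315300; Σ_t [0,2]: t=0:+1/483840 t=1:−1/51840 t=2:+1/69120 = -1/362880; (3j)²=16/17017 [(4 6 6; 2 1 -3)], sign=+1
B: triangle coeff Δ(4,6,6) = 1/15315300; Σ_t [0,3]: t=0:+1/5806080 t=1:−1/120960 t=2:+1/34560 t=3:−1/103680 = 13/1161216; (3j)²=65/5236 [(4 6 6; 1 2 -3)], sign=-1
I_A²/I_B² = (16/17017)/(65/5236) = 64/845

64/845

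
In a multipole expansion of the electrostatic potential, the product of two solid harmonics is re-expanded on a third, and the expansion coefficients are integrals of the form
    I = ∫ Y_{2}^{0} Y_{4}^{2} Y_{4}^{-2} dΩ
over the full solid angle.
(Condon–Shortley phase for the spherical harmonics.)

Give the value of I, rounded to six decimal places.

0.065536

Checks pass: Σm=0; 10 even; l₃=4∈[2,6].
(2·2+1)(2·4+1)(2·4+1) = 405
Δ: 2! 2! 6! / 11! → 1/13860
sum: t=0:+1/192 t=1:−1/36 t=2:+1/192 = -5/288
3j²(2 4 4; 0 0 0) = Δ·Π!·Σ² = 20/693  (sign -1)
sum: t=0:+1/2880 t=1:−1/120 t=2:+1/192 = -1/360
3j²(2 4 4; 0 2 -2) = Δ·Π!·Σ² = 16/3465  (sign -1)
combine: 4πI² = 405·20/693·16/3465 = 320/5929
take √, sign +1: I = 0.06553591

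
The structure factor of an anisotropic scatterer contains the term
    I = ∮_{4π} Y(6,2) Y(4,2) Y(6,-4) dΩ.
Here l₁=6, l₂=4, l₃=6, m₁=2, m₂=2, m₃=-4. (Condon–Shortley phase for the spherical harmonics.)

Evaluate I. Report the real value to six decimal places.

0.060095

Checks pass: Σm=0; 16 even; l₃=6∈[2,10].
(2·6+1)(2·4+1)(2·6+1) = 1521
Δ: 4! 8! 4! / 17! → 1/15315300
sum: t=0:+1/829440 t=1:−1/25920 t=2:+1/9216 t=3:−1/25920 t=4:+1/829440 = 7/207360
3j²(6 4 6; 0 0 0) = Δ·Π!·Σ² = 28/2431  (sign +1)
sum: t=2:+1/138240 t=3:−1/181440 t=4:+1/3870720 = 23/11612160
3j²(6 4 6; 2 2 -4) = Δ·Π!·Σ² = 529/204204  (sign +1)
combine: 4πI² = 1521·28/2431·529/204204 = 1587/34969
take √, sign +1: I = 0.06009550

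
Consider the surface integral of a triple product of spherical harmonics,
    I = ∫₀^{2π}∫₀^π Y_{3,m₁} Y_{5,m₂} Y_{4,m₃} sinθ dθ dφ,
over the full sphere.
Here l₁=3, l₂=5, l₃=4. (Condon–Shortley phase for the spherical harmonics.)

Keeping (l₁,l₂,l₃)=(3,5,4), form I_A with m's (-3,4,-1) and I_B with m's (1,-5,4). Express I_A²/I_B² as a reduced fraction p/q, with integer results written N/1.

27/28

l's match ⇒ only the (l;m) 3-j factors differ between A and B.
A: triangle coeff Δ(3,5,4) = 1/180180; Σ_t [4,4]: t=4:+1/5760 = 1/5760; (3j)²=9/286 [(3 5 4; -3 4 -1)], sign=-1
B: triangle coeff Δ(3,5,4) = 1/180180; Σ_t [0,0]: t=0:+1/34560 = 1/34560; (3j)²=14/429 [(3 5 4; 1 -5 4)], sign=+1
I_A²/I_B² = (9/286)/(14/429) = 27/28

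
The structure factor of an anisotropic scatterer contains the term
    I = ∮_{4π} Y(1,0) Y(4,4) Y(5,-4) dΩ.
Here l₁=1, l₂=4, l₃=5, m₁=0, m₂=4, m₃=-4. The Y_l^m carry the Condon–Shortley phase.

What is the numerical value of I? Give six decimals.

0.147319

Rules hold: Σm=0, L=10 even, 3≤5≤5.
N = 3·9·11 = 297
Δ = 0!·2!·8!/11! = 1/495
Racah Σ t=0..0: t=0:+1/576 = 1/576
⇒ 3j(1 4 5; 0 0 0)² = 5/99, sgn -1
Racah Σ t=0..0: t=0:+1/40320 = 1/40320
⇒ 3j(1 4 5; 0 4 -4)² = 1/55, sgn -1
4πI² = N·(3j₀)²·(3jₘ)² = 3/11
I = +1·√(0.272727/4π) = 0.14731920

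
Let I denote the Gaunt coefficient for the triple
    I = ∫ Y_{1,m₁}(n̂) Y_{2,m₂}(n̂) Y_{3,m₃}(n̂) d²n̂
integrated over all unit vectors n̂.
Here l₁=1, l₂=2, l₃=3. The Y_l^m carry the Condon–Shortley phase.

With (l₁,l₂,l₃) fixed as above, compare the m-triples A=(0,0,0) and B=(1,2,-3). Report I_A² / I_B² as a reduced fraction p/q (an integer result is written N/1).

Shared (l₁,l₂,l₃)=(1,2,3): N and (l;000)² cancel in I_A²/I_B².
A: Δ = 0!·2!·4!/7! = 1/105; Racah Σ t=0..0: t=0:+1/4 = 1/4; ⇒ 3j(1 2 3; 0 0 0)² = 3/35, sgn -1
B: Δ = 0!·2!·4!/7! = 1/105; Racah Σ t=0..0: t=0:+1/48 = 1/48; ⇒ 3j(1 2 3; 1 2 -3)² = 1/7, sgn +1
I_A²/I_B² = (3/35)/(1/7) = 3/5

3/5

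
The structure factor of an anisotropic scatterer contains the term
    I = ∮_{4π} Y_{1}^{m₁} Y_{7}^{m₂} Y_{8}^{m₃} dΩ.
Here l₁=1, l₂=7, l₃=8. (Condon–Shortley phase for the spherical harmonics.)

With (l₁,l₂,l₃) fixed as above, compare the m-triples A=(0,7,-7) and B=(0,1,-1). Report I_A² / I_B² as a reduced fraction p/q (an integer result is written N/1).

5/21

Shared (l₁,l₂,l₃)=(1,7,8): N and (l;000)² cancel in I_A²/I_B².
A: Δ = 0!·2!·14!/17! = 1/2040; Racah Σ t=0..0: t=0:+1/87178291200 = 1/87178291200; ⇒ 3j(1 7 8; 0 7 -7)² = 1/136, sgn -1
B: Δ = 0!·2!·14!/17! = 1/2040; Racah Σ t=0..0: t=0:+1/29030400 = 1/29030400; ⇒ 3j(1 7 8; 0 1 -1)² = 21/680, sgn -1
I_A²/I_B² = (1/136)/(21/680) = 5/21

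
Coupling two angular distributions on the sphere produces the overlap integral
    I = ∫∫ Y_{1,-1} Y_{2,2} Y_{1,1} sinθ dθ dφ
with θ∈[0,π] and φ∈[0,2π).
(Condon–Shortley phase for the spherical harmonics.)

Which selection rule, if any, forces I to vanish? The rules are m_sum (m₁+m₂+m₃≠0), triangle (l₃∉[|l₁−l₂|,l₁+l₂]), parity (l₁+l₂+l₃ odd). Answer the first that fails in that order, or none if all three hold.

m₁+m₂+m₃ = -1 + 2 + 1 = 2  ✗
triangle: |1−2|=1 ≤ l₃=1 ≤ 1+2=3
parity: l₁+l₂+l₃ = 4 is even

m_sum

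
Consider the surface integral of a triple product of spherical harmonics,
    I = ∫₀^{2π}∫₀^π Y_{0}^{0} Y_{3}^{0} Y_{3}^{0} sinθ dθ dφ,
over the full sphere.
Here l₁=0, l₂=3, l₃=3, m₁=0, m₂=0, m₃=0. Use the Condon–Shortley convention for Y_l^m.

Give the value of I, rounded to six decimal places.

Checks pass: Σm=0; 6 even; l₃=3∈[3,3].
(2·0+1)(2·3+1)(2·3+1) = 49
Δ: 0! 0! 6! / 7! → 1/7
sum: t=0:+1/36 = 1/36
3j²(0 3 3; 0 0 0) = Δ·Π!·Σ² = 1/7  (sign -1)
(m-triple is (0,0,0) — same symbol as above.)
combine: 4πI² = 49·1/7·1/7 = 1/1
take √, sign +1: I = 0.28209479

0.282095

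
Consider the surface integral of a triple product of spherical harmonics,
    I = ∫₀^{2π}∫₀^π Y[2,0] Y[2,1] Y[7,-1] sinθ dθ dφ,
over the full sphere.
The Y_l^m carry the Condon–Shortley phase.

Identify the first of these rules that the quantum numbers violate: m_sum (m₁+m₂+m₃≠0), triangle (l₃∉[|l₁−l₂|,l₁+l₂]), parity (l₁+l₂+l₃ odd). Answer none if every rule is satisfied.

m₁+m₂+m₃ = 0 + 1 − 1 = 0  ✓
triangle: |2−2|=0 ≤ l₃=7 ≤ 2+2=4  ✗
parity: l₁+l₂+l₃ = 11 is odd

triangle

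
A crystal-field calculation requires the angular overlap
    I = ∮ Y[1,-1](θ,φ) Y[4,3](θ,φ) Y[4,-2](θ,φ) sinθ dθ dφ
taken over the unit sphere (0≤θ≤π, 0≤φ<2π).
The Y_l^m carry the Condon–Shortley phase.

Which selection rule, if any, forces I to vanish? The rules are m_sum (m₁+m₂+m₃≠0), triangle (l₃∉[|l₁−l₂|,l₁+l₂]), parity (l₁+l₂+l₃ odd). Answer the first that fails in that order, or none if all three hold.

parity

Σmᵢ = 0  ✓
l₃∈[|l₁−l₂|,l₁+l₂]=[3,5], have l₃=4  ✓
Σlᵢ = 9 ⇒ odd  ✗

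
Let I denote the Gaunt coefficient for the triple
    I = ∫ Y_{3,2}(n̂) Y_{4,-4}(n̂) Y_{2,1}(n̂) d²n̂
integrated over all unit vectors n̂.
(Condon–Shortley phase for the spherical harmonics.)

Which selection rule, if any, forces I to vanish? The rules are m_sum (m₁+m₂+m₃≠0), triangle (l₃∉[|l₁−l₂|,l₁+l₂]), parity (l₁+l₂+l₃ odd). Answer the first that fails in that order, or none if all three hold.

Σmᵢ = -1  ✗
l₃∈[|l₁−l₂|,l₁+l₂]=[1,7], have l₃=2
Σlᵢ = 9 ⇒ odd

m_sum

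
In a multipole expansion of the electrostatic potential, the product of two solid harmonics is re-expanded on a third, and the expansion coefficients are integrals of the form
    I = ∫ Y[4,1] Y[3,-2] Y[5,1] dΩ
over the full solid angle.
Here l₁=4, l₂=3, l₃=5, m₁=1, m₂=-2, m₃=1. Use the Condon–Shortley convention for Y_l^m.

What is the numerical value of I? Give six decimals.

0.138239

Checks pass: Σm=0; 12 even; l₃=5∈[1,7].
(2·4+1)(2·3+1)(2·5+1) = 693
Δ: 2! 6! 4! / 13! → 1/180180
sum: t=0:+1/576 t=1:−1/144 t=2:+1/576 = -1/288
3j²(4 3 5; 0 0 0) = Δ·Π!·Σ² = 20/1001  (sign +1)
sum: t=0:+1/432 t=1:−1/1152 = 5/3456
3j²(4 3 5; 1 -2 1) = Δ·Π!·Σ² = 625/36036  (sign +1)
combine: 4πI² = 693·20/1001·625/36036 = 3125/13013
take √, sign +1: I = 0.13823925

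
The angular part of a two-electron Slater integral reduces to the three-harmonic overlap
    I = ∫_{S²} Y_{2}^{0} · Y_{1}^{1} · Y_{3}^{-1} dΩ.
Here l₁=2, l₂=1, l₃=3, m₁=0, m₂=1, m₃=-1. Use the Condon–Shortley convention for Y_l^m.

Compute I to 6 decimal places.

-0.202301

Rules hold: Σm=0, L=6 even, 1≤3≤3.
N = 5·3·7 = 105
Δ = 0!·4!·2!/7! = 1/105
Racah Σ t=0..0: t=0:+1/4 = 1/4
⇒ 3j(2 1 3; 0 0 0)² = 3/35, sgn -1
Racah Σ t=0..0: t=0:+1/8 = 1/8
⇒ 3j(2 1 3; 0 1 -1)² = 2/35, sgn +1
4πI² = N·(3j₀)²·(3jₘ)² = 18/35
I = -1·√(0.514286/4π) = -0.20230066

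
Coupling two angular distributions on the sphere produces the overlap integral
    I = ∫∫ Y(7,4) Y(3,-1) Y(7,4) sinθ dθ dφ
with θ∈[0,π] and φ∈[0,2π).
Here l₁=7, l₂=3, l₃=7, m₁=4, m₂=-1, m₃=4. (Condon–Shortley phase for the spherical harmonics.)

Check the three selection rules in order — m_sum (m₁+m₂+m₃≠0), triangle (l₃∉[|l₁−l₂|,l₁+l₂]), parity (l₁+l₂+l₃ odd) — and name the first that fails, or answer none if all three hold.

m_sum

azimuthal sum: 4 − 1 + 4 = 7  ✗
4 ≤ 7 ≤ 10 (triangle on l)
L = 7 + 3 + 7 = 17 (odd)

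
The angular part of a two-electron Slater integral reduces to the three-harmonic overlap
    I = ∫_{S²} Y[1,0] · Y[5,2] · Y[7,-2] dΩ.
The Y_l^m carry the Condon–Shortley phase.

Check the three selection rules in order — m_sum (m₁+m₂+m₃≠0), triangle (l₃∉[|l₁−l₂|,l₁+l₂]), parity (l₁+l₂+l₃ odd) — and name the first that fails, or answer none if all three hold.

m₁+m₂+m₃ = 0 + 2 − 2 = 0  ✓
triangle: |1−5|=4 ≤ l₃=7 ≤ 1+5=6  ✗
parity: l₁+l₂+l₃ = 13 is odd

triangle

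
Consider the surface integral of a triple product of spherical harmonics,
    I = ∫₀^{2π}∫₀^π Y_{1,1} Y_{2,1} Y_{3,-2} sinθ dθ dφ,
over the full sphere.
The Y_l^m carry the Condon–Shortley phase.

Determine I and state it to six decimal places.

Checks pass: Σm=0; 6 even; l₃=3∈[1,3].
(2·1+1)(2·2+1)(2·3+1) = 105
Δ: 0! 2! 4! / 7! → 1/105
sum: t=0:+1/4 = 1/4
3j²(1 2 3; 0 0 0) = Δ·Π!·Σ² = 3/35  (sign -1)
sum: t=0:+1/12 = 1/12
3j²(1 2 3; 1 1 -2) = Δ·Π!·Σ² = 2/21  (sign -1)
combine: 4πI² = 105·3/35·2/21 = 6/7
take √, sign +1: I = 0.26116903

0.261169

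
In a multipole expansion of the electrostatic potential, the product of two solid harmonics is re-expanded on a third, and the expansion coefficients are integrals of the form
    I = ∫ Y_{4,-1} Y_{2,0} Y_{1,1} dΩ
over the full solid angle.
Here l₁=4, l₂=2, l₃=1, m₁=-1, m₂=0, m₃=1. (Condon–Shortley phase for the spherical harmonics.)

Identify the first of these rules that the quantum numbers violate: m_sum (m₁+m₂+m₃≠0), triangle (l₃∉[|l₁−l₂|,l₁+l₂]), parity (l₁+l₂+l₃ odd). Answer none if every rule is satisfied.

azimuthal sum: -1 + 0 + 1 = 0  ✓
2 ≤ 1 ≤ 6 (triangle on l)  ✗
L = 4 + 2 + 1 = 7 (odd)

triangle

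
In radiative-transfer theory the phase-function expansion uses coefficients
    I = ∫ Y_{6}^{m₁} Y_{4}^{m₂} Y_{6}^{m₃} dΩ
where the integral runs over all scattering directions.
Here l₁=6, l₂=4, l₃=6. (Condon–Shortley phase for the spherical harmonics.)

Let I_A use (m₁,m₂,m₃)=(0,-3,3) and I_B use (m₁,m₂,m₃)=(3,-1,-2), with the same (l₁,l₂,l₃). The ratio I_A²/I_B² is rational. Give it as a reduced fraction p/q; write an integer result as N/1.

Same 6,4,6: normalisation and zero-m 3j drop out of the ratio.
A: Δ: 4! 8! 4! / 17! → 1/15315300; sum: t=0:+1/207360 t=1:−1/103680 = -1/207360; 3j²(6 4 6; 0 -3 3) = Δ·Π!·Σ² = 21/2431  (sign +1)
B: Δ: 4! 8! 4! / 17! → 1/15315300; sum: t=0:+1/103680 t=1:−1/34560 t=2:+1/120960 t=3:−1/5806080 = -13/1161216; 3j²(6 4 6; 3 -1 -2) = Δ·Π!·Σ² = 65/5236  (sign -1)
I_A²/I_B² = (21/2431)/(65/5236) = 588/845

588/845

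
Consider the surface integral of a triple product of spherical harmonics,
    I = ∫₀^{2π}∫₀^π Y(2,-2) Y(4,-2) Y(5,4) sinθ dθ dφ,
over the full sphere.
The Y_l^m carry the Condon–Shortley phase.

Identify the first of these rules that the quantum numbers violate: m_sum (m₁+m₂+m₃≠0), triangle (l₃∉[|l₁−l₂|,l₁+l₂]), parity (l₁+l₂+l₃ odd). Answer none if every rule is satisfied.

m₁+m₂+m₃ = -2 − 2 + 4 = 0  ✓
triangle: |2−4|=2 ≤ l₃=5 ≤ 2+4=6  ✓
parity: l₁+l₂+l₃ = 11 is odd  ✗

parity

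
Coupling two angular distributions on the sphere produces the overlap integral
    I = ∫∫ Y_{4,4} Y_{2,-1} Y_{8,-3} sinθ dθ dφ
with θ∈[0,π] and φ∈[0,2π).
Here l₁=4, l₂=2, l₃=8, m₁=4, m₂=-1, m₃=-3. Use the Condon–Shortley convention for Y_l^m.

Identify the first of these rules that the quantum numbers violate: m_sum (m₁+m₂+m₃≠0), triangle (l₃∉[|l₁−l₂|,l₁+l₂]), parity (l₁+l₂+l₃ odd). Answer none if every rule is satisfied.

triangle

azimuthal sum: 4 − 1 − 3 = 0  ✓
2 ≤ 8 ≤ 6 (triangle on l)  ✗
L = 4 + 2 + 8 = 14 (even)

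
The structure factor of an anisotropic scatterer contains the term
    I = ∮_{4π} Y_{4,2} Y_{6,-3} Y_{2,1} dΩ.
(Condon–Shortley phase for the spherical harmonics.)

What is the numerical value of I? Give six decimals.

-0.252474

Checks pass: Σm=0; 12 even; l₃=2∈[2,10].
(2·4+1)(2·6+1)(2·2+1) = 585
Δ: 8! 0! 4! / 13! → 1/6435
sum: t=4:+1/2304 = 1/2304
3j²(4 6 2; 0 0 0) = Δ·Π!·Σ² = 5/143  (sign +1)
sum: t=2:+1/8640 = 1/8640
3j²(4 6 2; 2 -3 1) = Δ·Π!·Σ² = 28/715  (sign -1)
combine: 4πI² = 585·5/143·28/715 = 1260/1573
take √, sign -1: I = -0.25247360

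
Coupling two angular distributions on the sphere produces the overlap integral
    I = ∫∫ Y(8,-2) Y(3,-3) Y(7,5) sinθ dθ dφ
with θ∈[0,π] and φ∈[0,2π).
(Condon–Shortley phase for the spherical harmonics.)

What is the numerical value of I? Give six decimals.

Rules hold: Σm=0, L=18 even, 5≤7≤11.
N = 17·7·15 = 1785
Δ = 4!·12!·2!/19! = 1/5290740
Racah Σ t=1..3: t=1:−1/7257600 t=2:+1/2073600 t=3:−1/7257600 = 1/4838400
⇒ 3j(8 3 7; 0 0 0)² = 252/20995, sgn -1
Racah Σ t=0..0: t=0:+1/348364800 = 1/348364800
⇒ 3j(8 3 7; -2 -3 5)² = 165/58786, sgn +1
4πI² = N·(3j₀)²·(3jₘ)² = 62370/1037153
I = -1·√(0.0601358/4π) = -0.06917697

-0.069177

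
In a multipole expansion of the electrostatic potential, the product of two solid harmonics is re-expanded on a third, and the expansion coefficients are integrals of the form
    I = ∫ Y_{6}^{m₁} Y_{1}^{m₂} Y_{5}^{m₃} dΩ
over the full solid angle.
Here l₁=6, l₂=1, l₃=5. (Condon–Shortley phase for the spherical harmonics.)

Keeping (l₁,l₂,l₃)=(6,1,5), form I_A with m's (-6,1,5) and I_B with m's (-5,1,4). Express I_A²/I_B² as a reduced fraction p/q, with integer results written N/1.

6/5

l's match ⇒ only the (l;m) 3-j factors differ between A and B.
A: triangle coeff Δ(6,1,5) = 1/858; Σ_t [2,2]: t=2:+1/7257600 = 1/7257600; (3j)²=1/13 [(6 1 5; -6 1 5)], sign=+1
B: triangle coeff Δ(6,1,5) = 1/858; Σ_t [2,2]: t=2:+1/725760 = 1/725760; (3j)²=5/78 [(6 1 5; -5 1 4)], sign=-1
I_A²/I_B² = (1/13)/(5/78) = 6/5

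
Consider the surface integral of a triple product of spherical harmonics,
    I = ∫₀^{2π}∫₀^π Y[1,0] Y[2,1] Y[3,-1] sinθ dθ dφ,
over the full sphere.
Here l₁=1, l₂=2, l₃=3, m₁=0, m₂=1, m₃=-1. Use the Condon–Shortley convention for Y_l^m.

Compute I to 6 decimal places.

m-sum 0 ✓  L=6 even ✓  1≤3≤3 ✓
Π(2lᵢ+1) = 3×5×7 = 105
triangle coeff Δ(1,2,3) = 1/105
Σ_t [0,0]: t=0:+1/4 = 1/4
(3j)²=3/35 [(1 2 3; 0 0 0)], sign=-1
Σ_t [0,0]: t=0:+1/6 = 1/6
(3j)²=8/105 [(1 2 3; 0 1 -1)], sign=+1
⇒ 4πI² = 24/35
I = (-1)√(24/35/(4π)) = -0.23359668

-0.233597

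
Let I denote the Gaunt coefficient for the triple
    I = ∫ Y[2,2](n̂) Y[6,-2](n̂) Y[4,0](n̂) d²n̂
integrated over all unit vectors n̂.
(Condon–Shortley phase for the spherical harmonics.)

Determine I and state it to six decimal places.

Checks pass: Σm=0; 12 even; l₃=4∈[4,8].
(2·2+1)(2·6+1)(2·4+1) = 585
Δ: 4! 0! 8! / 13! → 1/6435
sum: t=2:+1/2304 = 1/2304
3j²(2 6 4; 0 0 0) = Δ·Π!·Σ² = 5/143  (sign +1)
sum: t=0:+1/13824 = 1/13824
3j²(2 6 4; 2 -2 0) = Δ·Π!·Σ² = 14/1287  (sign +1)
combine: 4πI² = 585·5/143·14/1287 = 350/1573
take √, sign +1: I = 0.13306527

0.133065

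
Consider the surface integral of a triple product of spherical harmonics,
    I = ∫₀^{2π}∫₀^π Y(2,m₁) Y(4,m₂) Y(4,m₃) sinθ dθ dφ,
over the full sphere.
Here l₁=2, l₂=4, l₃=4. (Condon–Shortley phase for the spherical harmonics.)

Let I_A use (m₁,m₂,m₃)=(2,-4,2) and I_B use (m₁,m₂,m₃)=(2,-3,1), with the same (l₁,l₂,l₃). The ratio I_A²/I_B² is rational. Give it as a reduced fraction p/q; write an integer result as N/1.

Same 2,4,4: normalisation and zero-m 3j drop out of the ratio.
A: Δ: 2! 2! 6! / 11! → 1/13860; sum: t=0:+1/2880 = 1/2880; 3j²(2 4 4; 2 -4 2) = Δ·Π!·Σ² = 2/165  (sign +1)
B: Δ: 2! 2! 6! / 11! → 1/13860; sum: t=0:+1/480 = 1/480; 3j²(2 4 4; 2 -3 1) = Δ·Π!·Σ² = 3/110  (sign -1)
I_A²/I_B² = (2/165)/(3/110) = 4/9

4/9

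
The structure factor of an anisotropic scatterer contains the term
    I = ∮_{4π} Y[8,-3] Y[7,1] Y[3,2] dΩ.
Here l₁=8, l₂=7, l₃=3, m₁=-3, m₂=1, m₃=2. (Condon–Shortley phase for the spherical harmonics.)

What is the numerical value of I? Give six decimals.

0.039939

Checks pass: Σm=0; 18 even; l₃=3∈[1,15].
(2·8+1)(2·7+1)(2·3+1) = 1785
Δ: 12! 4! 2! / 19! → 1/5290740
sum: t=5:−1/7257600 t=6:+1/2073600 t=7:−1/7257600 = 1/4838400
3j²(8 7 3; 0 0 0) = Δ·Π!·Σ² = 252/20995  (sign -1)
sum: t=7:−1/14515200 t=8:+1/11612160 = 1/58060800
3j²(8 7 3; -3 1 2) = Δ·Π!·Σ² = 55/58786  (sign -1)
combine: 4πI² = 1785·252/20995·55/58786 = 20790/1037153
take √, sign +1: I = 0.03993934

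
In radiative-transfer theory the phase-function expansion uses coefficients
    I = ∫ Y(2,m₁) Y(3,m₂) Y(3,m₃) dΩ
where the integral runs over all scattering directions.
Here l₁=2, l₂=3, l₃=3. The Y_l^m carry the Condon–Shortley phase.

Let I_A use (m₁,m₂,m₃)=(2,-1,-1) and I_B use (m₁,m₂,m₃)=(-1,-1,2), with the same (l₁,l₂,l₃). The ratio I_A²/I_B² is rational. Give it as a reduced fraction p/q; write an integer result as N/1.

8/5

Shared (l₁,l₂,l₃)=(2,3,3): N and (l;000)² cancel in I_A²/I_B².
A: Δ = 2!·2!·4!/9! = 1/3780; Racah Σ t=0..0: t=0:+1/16 = 1/16; ⇒ 3j(2 3 3; 2 -1 -1)² = 2/35, sgn +1
B: Δ = 2!·2!·4!/9! = 1/3780; Racah Σ t=1..2: t=1:−1/12 t=2:+1/48 = -1/16; ⇒ 3j(2 3 3; -1 -1 2)² = 1/28, sgn +1
I_A²/I_B² = (2/35)/(1/28) = 8/5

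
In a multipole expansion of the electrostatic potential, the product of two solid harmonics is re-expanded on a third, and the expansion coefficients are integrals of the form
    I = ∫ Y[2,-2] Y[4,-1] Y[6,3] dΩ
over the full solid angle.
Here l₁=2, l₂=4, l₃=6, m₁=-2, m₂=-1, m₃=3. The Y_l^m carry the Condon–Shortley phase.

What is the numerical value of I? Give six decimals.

-0.178526

m-sum 0 ✓  L=12 even ✓  2≤6≤6 ✓
Π(2lᵢ+1) = 5×9×13 = 585
triangle coeff Δ(2,4,6) = 1/6435
Σ_t [0,0]: t=0:+1/2304 = 1/2304
(3j)²=5/143 [(2 4 6; 0 0 0)], sign=+1
Σ_t [0,0]: t=0:+1/17280 = 1/17280
(3j)²=14/715 [(2 4 6; -2 -1 3)], sign=-1
⇒ 4πI² = 630/1573
I = (-1)√(630/1573/(4π)) = -0.17852580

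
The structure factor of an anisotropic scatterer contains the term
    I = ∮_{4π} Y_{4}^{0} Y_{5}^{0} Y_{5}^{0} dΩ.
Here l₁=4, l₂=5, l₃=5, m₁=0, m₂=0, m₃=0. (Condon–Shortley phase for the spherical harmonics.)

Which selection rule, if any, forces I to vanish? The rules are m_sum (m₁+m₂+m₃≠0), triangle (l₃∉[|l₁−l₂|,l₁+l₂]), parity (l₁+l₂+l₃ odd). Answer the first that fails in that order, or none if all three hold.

azimuthal sum: 0 + 0 + 0 = 0  ✓
1 ≤ 5 ≤ 9 (triangle on l)  ✓
L = 4 + 5 + 5 = 14 (even)  ✓

none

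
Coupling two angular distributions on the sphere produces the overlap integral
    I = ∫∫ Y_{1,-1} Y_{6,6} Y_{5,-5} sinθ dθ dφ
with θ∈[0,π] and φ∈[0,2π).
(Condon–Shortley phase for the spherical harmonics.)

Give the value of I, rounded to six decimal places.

0.331940

m-sum 0 ✓  L=12 even ✓  5≤5≤7 ✓
Π(2lᵢ+1) = 3×13×11 = 429
triangle coeff Δ(1,6,5) = 1/858
Σ_t [1,1]: t=1:−1/14400 = -1/14400
(3j)²=6/143 [(1 6 5; 0 0 0)], sign=+1
Σ_t [2,2]: t=2:+1/7257600 = 1/7257600
(3j)²=1/13 [(1 6 5; -1 6 -5)], sign=+1
⇒ 4πI² = 18/13
I = (+1)√(18/13/(4π)) = 0.33194004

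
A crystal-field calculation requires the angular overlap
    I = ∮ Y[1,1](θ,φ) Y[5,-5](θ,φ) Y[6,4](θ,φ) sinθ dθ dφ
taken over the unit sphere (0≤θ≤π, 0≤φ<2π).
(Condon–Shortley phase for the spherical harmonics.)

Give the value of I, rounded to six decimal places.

Rules hold: Σm=0, L=12 even, 4≤6≤6.
N = 3·11·13 = 429
Δ = 0!·2!·10!/13! = 1/858
Racah Σ t=0..0: t=0:+1/14400 = 1/14400
⇒ 3j(1 5 6; 0 0 0)² = 6/143, sgn +1
Racah Σ t=0..0: t=0:+1/7257600 = 1/7257600
⇒ 3j(1 5 6; 1 -5 4)² = 1/858, sgn +1
4πI² = N·(3j₀)²·(3jₘ)² = 3/143
I = +1·√(0.020979/4π) = 0.04085899

0.040859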